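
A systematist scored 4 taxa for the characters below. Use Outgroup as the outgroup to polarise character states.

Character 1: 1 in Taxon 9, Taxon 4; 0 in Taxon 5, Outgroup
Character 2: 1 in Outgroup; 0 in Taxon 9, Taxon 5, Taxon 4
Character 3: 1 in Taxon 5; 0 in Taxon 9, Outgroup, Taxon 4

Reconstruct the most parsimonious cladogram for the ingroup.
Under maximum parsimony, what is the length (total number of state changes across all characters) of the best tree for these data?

3

Character polarity is set by the outgroup: the derived state is whichever differs from the outgroup's state, so for Character 2 the derived state is '0', and for the remaining characters it is '1'.
Character 1: derived state '1' in Taxon 4 and Taxon 9 only — synapomorphy for {Taxon 4, Taxon 9}.
All ingroup taxa share the derived state '0' for Character 2; it defines the ingroup but does not resolve relationships within it.
Character 3: derived state '1' in Taxon 5 only — an autapomorphy, so it tells us nothing about relationships among taxa.
Most parsimonious ingroup topology: ((Taxon 4,Taxon 9),Taxon 5).
Changes per character on this tree: Character 1: 1; Character 2: 1; Character 3: 1.
Total = 3.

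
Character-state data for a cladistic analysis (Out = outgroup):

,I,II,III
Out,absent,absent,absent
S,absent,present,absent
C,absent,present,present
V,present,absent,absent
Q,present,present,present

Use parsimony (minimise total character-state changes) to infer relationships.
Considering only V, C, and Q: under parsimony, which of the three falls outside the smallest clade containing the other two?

V

The outgroup has state 'absent' for every character, so 'present' is the derived state throughout.
I (state 'present') occurs in Q and V but conflicts with the nesting implied by the other characters — most parsimoniously interpreted as homoplasy.
II (derived state 'present') is shared by C, Q, and S — a synapomorphy uniting that clade.
III: derived state 'present' in C and Q only — synapomorphy for {C, Q}.
Most parsimonious ingroup topology: ((S,(C,Q)),V).
Q and C share a more recent common ancestor with each other than either does with V, so V is the least closely related of the three.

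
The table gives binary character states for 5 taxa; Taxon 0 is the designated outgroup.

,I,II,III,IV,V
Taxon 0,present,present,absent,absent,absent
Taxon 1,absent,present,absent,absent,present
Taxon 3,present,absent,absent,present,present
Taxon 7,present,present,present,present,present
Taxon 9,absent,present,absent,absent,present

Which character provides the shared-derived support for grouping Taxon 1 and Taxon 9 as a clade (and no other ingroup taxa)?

I

Character polarity is set by the outgroup: the derived state is whichever differs from the outgroup's state, so for I, II the derived state is 'absent', and for the remaining characters it is 'present'.
I: derived state 'absent' in Taxon 1 and Taxon 9 only — synapomorphy for {Taxon 1, Taxon 9}.
II: derived state 'absent' in Taxon 3 only — an autapomorphy, so it tells us nothing about relationships among taxa.
III: derived state 'present' in Taxon 7 only — an autapomorphy, so it tells us nothing about relationships among taxa.
IV: derived state 'present' in Taxon 3 and Taxon 7 only — synapomorphy for {Taxon 3, Taxon 7}.
All ingroup taxa share the derived state 'present' for V; it defines the ingroup but does not resolve relationships within it.
Most parsimonious ingroup topology: ((Taxon 1,Taxon 9),(Taxon 3,Taxon 7)).
The clade {Taxon 1, Taxon 9} is supported by I: its derived state 'absent' occurs in exactly those taxa and in no other taxon (including the outgroup).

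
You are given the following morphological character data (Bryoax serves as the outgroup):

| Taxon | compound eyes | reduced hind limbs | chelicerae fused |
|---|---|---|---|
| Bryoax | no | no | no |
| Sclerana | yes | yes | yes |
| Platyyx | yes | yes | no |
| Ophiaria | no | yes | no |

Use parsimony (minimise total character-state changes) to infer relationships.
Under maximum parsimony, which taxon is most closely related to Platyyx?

Sclerana

The outgroup has state 'no' for every character, so 'yes' is the derived state throughout.
compound eyes (derived state 'yes') is shared by Platyyx and Sclerana — a synapomorphy uniting that clade.
All ingroup taxa share the derived state 'yes' for reduced hind limbs; it defines the ingroup but does not resolve relationships within it.
chelicerae fused: derived state 'yes' in Sclerana only — an autapomorphy, so it tells us nothing about relationships among taxa.
Most parsimonious ingroup topology: ((Sclerana,Platyyx),Ophiaria).
Platyyx and Sclerana form a cherry on this tree, so they are sister taxa.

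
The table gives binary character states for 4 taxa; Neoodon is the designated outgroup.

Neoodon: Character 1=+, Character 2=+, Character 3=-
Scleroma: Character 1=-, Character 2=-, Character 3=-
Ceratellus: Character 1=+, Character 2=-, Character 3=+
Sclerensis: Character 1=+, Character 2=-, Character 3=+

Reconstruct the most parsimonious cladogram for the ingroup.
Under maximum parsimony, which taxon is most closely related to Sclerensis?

Character polarity is set by the outgroup: the derived state is whichever differs from the outgroup's state, so for Character 1, Character 2 the derived state is '-', and for the remaining characters it is '+'.
Character 1: derived state '-' in Scleroma only — an autapomorphy, so it tells us nothing about relationships among taxa.
Character 2 (derived state '-') is shared by all ingroup taxa — unites the whole ingroup.
Character 3 (derived state '+') is shared by Ceratellus and Sclerensis — a synapomorphy uniting that clade.
Most parsimonious ingroup topology: (Scleroma,(Ceratellus,Sclerensis)).
Sclerensis and Ceratellus form a cherry on this tree, so they are sister taxa.

Ceratellus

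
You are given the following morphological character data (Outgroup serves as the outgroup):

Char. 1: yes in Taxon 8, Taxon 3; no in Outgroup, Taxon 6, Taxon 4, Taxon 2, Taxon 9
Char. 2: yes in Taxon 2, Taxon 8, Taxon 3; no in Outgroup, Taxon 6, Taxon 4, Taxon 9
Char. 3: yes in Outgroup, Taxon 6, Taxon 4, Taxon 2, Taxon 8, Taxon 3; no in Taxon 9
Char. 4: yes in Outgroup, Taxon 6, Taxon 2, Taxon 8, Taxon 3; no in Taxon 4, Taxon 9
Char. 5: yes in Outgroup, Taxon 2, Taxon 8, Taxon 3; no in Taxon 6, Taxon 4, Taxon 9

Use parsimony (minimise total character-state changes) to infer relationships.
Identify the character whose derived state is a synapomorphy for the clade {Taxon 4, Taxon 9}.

Char. 4

Character polarity is set by the outgroup: the derived state is whichever differs from the outgroup's state, so for Char. 3, Char. 4, Char. 5 the derived state is 'no', and for the remaining characters it is 'yes'.
Char. 1: derived state 'yes' in Taxon 3 and Taxon 8 only — synapomorphy for {Taxon 3, Taxon 8}.
Only Taxon 2, Taxon 3, and Taxon 8 show the derived state 'yes' for Char. 2, supporting them as a clade.
Char. 3 (derived state 'no') is unique to Taxon 9 (autapomorphy; uninformative for grouping).
Char. 4: derived state 'no' in Taxon 4 and Taxon 9 only — synapomorphy for {Taxon 4, Taxon 9}.
Char. 5: derived state 'no' in Taxon 4, Taxon 6, and Taxon 9 only — synapomorphy for {Taxon 4, Taxon 6, Taxon 9}.
Most parsimonious ingroup topology: ((Taxon 6,(Taxon 4,Taxon 9)),(Taxon 2,(Taxon 8,Taxon 3))).
The clade {Taxon 4, Taxon 9} is supported by Char. 4: its derived state 'no' occurs in exactly those taxa and in no other taxon (including the outgroup).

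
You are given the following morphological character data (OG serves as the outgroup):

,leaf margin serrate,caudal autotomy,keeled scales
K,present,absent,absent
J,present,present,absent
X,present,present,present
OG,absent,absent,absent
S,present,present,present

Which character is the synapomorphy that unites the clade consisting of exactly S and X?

keeled scales

The outgroup has state 'absent' for every character, so 'present' is the derived state throughout.
All ingroup taxa share the derived state 'present' for leaf margin serrate; it defines the ingroup but does not resolve relationships within it.
Only J, S, and X show the derived state 'present' for caudal autotomy, supporting them as a clade.
Only S and X show the derived state 'present' for keeled scales, supporting them as a clade.
Most parsimonious ingroup topology: ((J,(X,S)),K).
The clade {S, X} is supported by keeled scales: its derived state 'present' occurs in exactly those taxa and in no other taxon (including the outgroup).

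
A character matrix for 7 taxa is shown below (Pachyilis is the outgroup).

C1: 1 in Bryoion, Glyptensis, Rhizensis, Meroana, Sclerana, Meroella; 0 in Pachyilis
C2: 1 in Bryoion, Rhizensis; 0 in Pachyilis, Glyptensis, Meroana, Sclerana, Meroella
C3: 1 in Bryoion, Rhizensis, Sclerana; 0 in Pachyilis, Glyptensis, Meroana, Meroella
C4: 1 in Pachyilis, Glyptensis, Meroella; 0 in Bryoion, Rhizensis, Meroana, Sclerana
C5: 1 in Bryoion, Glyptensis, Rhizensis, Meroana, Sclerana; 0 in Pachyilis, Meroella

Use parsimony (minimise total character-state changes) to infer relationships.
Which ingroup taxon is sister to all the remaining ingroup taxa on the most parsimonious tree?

Character polarity is set by the outgroup: the derived state is whichever differs from the outgroup's state, so for C4 the derived state is '0', and for the remaining characters it is '1'.
All ingroup taxa share the derived state '1' for C1; it defines the ingroup but does not resolve relationships within it.
Only Bryoion and Rhizensis show the derived state '1' for C2, supporting them as a clade.
Only Bryoion, Rhizensis, and Sclerana show the derived state '1' for C3, supporting them as a clade.
C4: derived state '0' in Bryoion, Meroana, Rhizensis, and Sclerana only — synapomorphy for {Bryoion, Meroana, Rhizensis, Sclerana}.
C5: derived state '1' in Bryoion, Glyptensis, Meroana, Rhizensis, and Sclerana only — synapomorphy for {Bryoion, Glyptensis, Meroana, Rhizensis, Sclerana}.
Most parsimonious ingroup topology: (((((Bryoion,Rhizensis),Sclerana),Meroana),Glyptensis),Meroella).
Meroella is sister to the clade containing all other ingroup taxa, so it is the earliest-diverging (most basal) ingroup lineage.

Meroella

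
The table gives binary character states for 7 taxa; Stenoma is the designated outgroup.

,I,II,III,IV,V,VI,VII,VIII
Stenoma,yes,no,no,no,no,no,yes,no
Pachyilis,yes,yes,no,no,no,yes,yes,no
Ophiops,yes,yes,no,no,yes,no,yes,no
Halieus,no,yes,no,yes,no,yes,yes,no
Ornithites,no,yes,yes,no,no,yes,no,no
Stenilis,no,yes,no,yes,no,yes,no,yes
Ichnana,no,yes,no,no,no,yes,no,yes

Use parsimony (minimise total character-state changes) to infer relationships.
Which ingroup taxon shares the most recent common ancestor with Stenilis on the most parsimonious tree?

Ichnana

Character polarity is set by the outgroup: the derived state is whichever differs from the outgroup's state, so for I, VII the derived state is 'no', and for the remaining characters it is 'yes'.
I: derived state 'no' in Halieus, Ichnana, Ornithites, and Stenilis only — synapomorphy for {Halieus, Ichnana, Ornithites, Stenilis}.
All ingroup taxa share the derived state 'yes' for II; it defines the ingroup but does not resolve relationships within it.
III (derived state 'yes') is unique to Ornithites (autapomorphy; uninformative for grouping).
IV groups Halieus and Stenilis, which is incompatible with the clades supported by the remaining characters; treating it as convergent (homoplasy) costs fewer steps than any alternative tree.
V (derived state 'yes') is unique to Ophiops (autapomorphy; uninformative for grouping).
VI: derived state 'yes' in Halieus, Ichnana, Ornithites, Pachyilis, and Stenilis only — synapomorphy for {Halieus, Ichnana, Ornithites, Pachyilis, Stenilis}.
VII: derived state 'no' in Ichnana, Ornithites, and Stenilis only — synapomorphy for {Ichnana, Ornithites, Stenilis}.
Only Ichnana and Stenilis show the derived state 'yes' for VIII, supporting them as a clade.
Most parsimonious ingroup topology: ((Pachyilis,(Halieus,(Ornithites,(Stenilis,Ichnana)))),Ophiops).
Stenilis and Ichnana form a cherry on this tree, so they are sister taxa.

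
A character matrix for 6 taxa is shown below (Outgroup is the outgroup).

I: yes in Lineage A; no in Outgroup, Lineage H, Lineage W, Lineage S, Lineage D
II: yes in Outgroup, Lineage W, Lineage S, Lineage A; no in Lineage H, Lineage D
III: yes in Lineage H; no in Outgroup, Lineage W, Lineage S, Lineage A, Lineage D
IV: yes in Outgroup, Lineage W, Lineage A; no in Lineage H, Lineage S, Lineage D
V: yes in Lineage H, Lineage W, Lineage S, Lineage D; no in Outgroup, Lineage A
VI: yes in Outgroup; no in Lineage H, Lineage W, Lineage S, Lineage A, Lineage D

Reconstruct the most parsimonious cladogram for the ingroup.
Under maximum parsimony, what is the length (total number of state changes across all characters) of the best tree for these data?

Character polarity is set by the outgroup: the derived state is whichever differs from the outgroup's state, so for II, IV, VI the derived state is 'no', and for the remaining characters it is 'yes'.
I: derived state 'yes' in Lineage A only — an autapomorphy, so it tells us nothing about relationships among taxa.
II: derived state 'no' in Lineage D and Lineage H only — synapomorphy for {Lineage D, Lineage H}.
III: derived state 'yes' in Lineage H only — an autapomorphy, so it tells us nothing about relationships among taxa.
Only Lineage D, Lineage H, and Lineage S show the derived state 'no' for IV, supporting them as a clade.
V: derived state 'yes' in Lineage D, Lineage H, Lineage S, and Lineage W only — synapomorphy for {Lineage D, Lineage H, Lineage S, Lineage W}.
All ingroup taxa share the derived state 'no' for VI; it defines the ingroup but does not resolve relationships within it.
Most parsimonious ingroup topology: ((((Lineage H,Lineage D),Lineage S),Lineage W),Lineage A).
Changes per character on this tree: I: 1; II: 1; III: 1; IV: 1; V: 1; VI: 1.
Total = 6.

6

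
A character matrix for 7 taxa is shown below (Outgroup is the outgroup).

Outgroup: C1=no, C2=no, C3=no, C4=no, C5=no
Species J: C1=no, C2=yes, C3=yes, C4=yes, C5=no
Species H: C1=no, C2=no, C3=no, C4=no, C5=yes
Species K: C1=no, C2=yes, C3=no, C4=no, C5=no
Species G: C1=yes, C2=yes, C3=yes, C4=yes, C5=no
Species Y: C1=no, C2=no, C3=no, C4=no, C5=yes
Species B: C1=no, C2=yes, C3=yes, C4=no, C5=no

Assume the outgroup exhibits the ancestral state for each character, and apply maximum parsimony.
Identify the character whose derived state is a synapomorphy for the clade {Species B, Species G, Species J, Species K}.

C2

The outgroup has state 'no' for every character, so 'yes' is the derived state throughout.
C1 (derived state 'yes') is unique to Species G (autapomorphy; uninformative for grouping).
C2: derived state 'yes' in Species B, Species G, Species J, and Species K only — synapomorphy for {Species B, Species G, Species J, Species K}.
C3: derived state 'yes' in Species B, Species G, and Species J only — synapomorphy for {Species B, Species G, Species J}.
C4: derived state 'yes' in Species G and Species J only — synapomorphy for {Species G, Species J}.
C5: derived state 'yes' in Species H and Species Y only — synapomorphy for {Species H, Species Y}.
Most parsimonious ingroup topology: ((((Species J,Species G),Species B),Species K),(Species H,Species Y)).
The clade {Species B, Species G, Species J, Species K} is supported by C2: its derived state 'yes' occurs in exactly those taxa and in no other taxon (including the outgroup).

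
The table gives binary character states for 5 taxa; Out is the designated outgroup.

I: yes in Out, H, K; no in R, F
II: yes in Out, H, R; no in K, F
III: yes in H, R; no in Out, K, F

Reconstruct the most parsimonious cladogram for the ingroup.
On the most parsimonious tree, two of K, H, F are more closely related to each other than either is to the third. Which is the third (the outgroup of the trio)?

Character polarity is set by the outgroup: the derived state is whichever differs from the outgroup's state, so for I, II the derived state is 'no', and for the remaining characters it is 'yes'.
I (state 'no') occurs in F and R but conflicts with the nesting implied by the other characters — most parsimoniously interpreted as homoplasy.
II (derived state 'no') is shared by F and K — a synapomorphy uniting that clade.
III (derived state 'yes') is shared by H and R — a synapomorphy uniting that clade.
Most parsimonious ingroup topology: ((H,R),(K,F)).
F and K share a more recent common ancestor with each other than either does with H, so H is the least closely related of the three.

H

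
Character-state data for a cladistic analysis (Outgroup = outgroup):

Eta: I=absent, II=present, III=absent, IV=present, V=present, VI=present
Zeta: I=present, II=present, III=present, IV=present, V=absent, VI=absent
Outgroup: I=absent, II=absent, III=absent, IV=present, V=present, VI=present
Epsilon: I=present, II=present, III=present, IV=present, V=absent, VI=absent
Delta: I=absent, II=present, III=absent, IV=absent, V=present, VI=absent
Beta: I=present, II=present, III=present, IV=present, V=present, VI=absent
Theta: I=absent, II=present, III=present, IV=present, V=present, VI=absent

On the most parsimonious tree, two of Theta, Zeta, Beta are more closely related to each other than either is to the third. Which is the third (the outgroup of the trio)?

Character polarity is set by the outgroup: the derived state is whichever differs from the outgroup's state, so for IV, V, VI the derived state is 'absent', and for the remaining characters it is 'present'.
Only Beta, Epsilon, and Zeta show the derived state 'present' for I, supporting them as a clade.
II (derived state 'present') is shared by all ingroup taxa — unites the whole ingroup.
Only Beta, Epsilon, Theta, and Zeta show the derived state 'present' for III, supporting them as a clade.
IV: derived state 'absent' in Delta only — an autapomorphy, so it tells us nothing about relationships among taxa.
Only Epsilon and Zeta show the derived state 'absent' for V, supporting them as a clade.
VI: derived state 'absent' in Beta, Delta, Epsilon, Theta, and Zeta only — synapomorphy for {Beta, Delta, Epsilon, Theta, Zeta}.
Most parsimonious ingroup topology: (Eta,((Theta,(Beta,(Epsilon,Zeta))),Delta)).
Beta and Zeta share a more recent common ancestor with each other than either does with Theta, so Theta is the least closely related of the three.

Theta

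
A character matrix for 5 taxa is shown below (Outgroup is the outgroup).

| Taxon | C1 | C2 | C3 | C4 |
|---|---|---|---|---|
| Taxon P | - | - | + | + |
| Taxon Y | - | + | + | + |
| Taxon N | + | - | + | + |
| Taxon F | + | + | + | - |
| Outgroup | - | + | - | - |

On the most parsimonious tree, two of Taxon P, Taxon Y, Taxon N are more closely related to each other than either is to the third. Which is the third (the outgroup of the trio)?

Character polarity is set by the outgroup: the derived state is whichever differs from the outgroup's state, so for C2 the derived state is '-', and for the remaining characters it is '+'.
C1 groups Taxon F and Taxon N, which is incompatible with the clades supported by the remaining characters; treating it as convergent (homoplasy) costs fewer steps than any alternative tree.
C2: derived state '-' in Taxon N and Taxon P only — synapomorphy for {Taxon N, Taxon P}.
C3 (derived state '+') is shared by all ingroup taxa — unites the whole ingroup.
C4 (derived state '+') is shared by Taxon N, Taxon P, and Taxon Y — a synapomorphy uniting that clade.
Most parsimonious ingroup topology: ((Taxon Y,(Taxon N,Taxon P)),Taxon F).
Taxon P and Taxon N share a more recent common ancestor with each other than either does with Taxon Y, so Taxon Y is the least closely related of the three.

Taxon Y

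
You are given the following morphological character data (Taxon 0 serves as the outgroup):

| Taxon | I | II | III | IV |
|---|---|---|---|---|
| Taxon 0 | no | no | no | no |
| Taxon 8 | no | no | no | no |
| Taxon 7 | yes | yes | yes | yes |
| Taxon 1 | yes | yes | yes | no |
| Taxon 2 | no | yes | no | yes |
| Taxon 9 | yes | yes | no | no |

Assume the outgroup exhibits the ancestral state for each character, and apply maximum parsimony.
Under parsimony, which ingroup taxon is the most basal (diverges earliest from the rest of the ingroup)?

The outgroup has state 'no' for every character, so 'yes' is the derived state throughout.
Only Taxon 1, Taxon 7, and Taxon 9 show the derived state 'yes' for I, supporting them as a clade.
Only Taxon 1, Taxon 2, Taxon 7, and Taxon 9 show the derived state 'yes' for II, supporting them as a clade.
Only Taxon 1 and Taxon 7 show the derived state 'yes' for III, supporting them as a clade.
IV (state 'yes') occurs in Taxon 2 and Taxon 7 but conflicts with the nesting implied by the other characters — most parsimoniously interpreted as homoplasy.
Most parsimonious ingroup topology: (Taxon 8,(((Taxon 7,Taxon 1),Taxon 9),Taxon 2)).
Taxon 8 is sister to the clade containing all other ingroup taxa, so it is the earliest-diverging (most basal) ingroup lineage.

Taxon 8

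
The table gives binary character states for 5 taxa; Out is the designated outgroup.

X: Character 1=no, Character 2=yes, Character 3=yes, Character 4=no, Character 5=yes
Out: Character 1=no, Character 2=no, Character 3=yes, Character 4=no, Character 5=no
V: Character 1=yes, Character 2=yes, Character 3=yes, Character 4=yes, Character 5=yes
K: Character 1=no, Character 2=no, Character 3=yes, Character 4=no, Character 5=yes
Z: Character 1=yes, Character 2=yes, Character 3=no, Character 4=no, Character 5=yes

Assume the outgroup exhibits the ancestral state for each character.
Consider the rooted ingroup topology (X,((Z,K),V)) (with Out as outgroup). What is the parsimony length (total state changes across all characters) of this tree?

Map each character onto (X,((Z,K),V)) (rooted by Out) and count the minimum state changes it requires (Fitch parsimony):
Character 1: 2; Character 2: 2; Character 3: 1; Character 4: 1; Character 5: 1.
Total tree length = 7.

7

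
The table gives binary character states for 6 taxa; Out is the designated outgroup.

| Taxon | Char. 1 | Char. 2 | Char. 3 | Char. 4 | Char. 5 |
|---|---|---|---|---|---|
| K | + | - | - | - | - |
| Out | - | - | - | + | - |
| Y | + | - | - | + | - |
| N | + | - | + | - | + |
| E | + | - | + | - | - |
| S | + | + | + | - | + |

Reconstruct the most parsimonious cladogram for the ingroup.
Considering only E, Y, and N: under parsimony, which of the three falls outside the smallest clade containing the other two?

Y

Character polarity is set by the outgroup: the derived state is whichever differs from the outgroup's state, so for Char. 4 the derived state is '-', and for the remaining characters it is '+'.
Char. 1 (derived state '+') is shared by all ingroup taxa — unites the whole ingroup.
Char. 2 (derived state '+') is unique to S (autapomorphy; uninformative for grouping).
Char. 3 (derived state '+') is shared by E, N, and S — a synapomorphy uniting that clade.
Char. 4: derived state '-' in E, K, N, and S only — synapomorphy for {E, K, N, S}.
Only N and S show the derived state '+' for Char. 5, supporting them as a clade.
Most parsimonious ingroup topology: (Y,(K,((N,S),E))).
N and E share a more recent common ancestor with each other than either does with Y, so Y is the least closely related of the three.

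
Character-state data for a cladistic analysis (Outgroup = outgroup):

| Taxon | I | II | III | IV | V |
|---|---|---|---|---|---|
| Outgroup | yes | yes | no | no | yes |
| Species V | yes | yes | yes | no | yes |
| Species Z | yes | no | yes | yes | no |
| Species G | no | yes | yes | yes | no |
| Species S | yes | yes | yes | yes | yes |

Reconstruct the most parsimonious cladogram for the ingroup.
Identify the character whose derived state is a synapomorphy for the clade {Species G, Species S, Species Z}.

Character polarity is set by the outgroup: the derived state is whichever differs from the outgroup's state, so for I, II, V the derived state is 'no', and for the remaining characters it is 'yes'.
I (derived state 'no') is unique to Species G (autapomorphy; uninformative for grouping).
II (derived state 'no') is unique to Species Z (autapomorphy; uninformative for grouping).
All ingroup taxa share the derived state 'yes' for III; it defines the ingroup but does not resolve relationships within it.
Only Species G, Species S, and Species Z show the derived state 'yes' for IV, supporting them as a clade.
V (derived state 'no') is shared by Species G and Species Z — a synapomorphy uniting that clade.
Most parsimonious ingroup topology: (Species V,((Species Z,Species G),Species S)).
The clade {Species G, Species S, Species Z} is supported by IV: its derived state 'yes' occurs in exactly those taxa and in no other taxon (including the outgroup).

IV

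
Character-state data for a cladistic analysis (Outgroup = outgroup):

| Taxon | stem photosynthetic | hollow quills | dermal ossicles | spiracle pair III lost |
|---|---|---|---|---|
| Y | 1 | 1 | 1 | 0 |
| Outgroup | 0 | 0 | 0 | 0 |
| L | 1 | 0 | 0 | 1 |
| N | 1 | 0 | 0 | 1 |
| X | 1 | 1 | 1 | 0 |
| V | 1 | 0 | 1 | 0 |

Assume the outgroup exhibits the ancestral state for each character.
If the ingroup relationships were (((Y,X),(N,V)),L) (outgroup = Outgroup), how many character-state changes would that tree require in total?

6

Map each character onto (((Y,X),(N,V)),L) (rooted by Outgroup) and count the minimum state changes it requires (Fitch parsimony):
stem photosynthetic: 1; hollow quills: 1; dermal ossicles: 2; spiracle pair III lost: 2.
Total tree length = 6.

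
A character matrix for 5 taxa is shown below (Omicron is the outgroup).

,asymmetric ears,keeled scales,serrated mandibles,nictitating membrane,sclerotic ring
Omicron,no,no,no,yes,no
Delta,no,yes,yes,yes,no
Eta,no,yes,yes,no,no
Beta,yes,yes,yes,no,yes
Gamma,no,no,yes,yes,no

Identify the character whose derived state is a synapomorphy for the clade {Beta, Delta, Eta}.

Character polarity is set by the outgroup: the derived state is whichever differs from the outgroup's state, so for nictitating membrane the derived state is 'no', and for the remaining characters it is 'yes'.
asymmetric ears: derived state 'yes' in Beta only — an autapomorphy, so it tells us nothing about relationships among taxa.
Only Beta, Delta, and Eta show the derived state 'yes' for keeled scales, supporting them as a clade.
All ingroup taxa share the derived state 'yes' for serrated mandibles; it defines the ingroup but does not resolve relationships within it.
nictitating membrane: derived state 'no' in Beta and Eta only — synapomorphy for {Beta, Eta}.
sclerotic ring (derived state 'yes') is unique to Beta (autapomorphy; uninformative for grouping).
Most parsimonious ingroup topology: ((Delta,(Eta,Beta)),Gamma).
The clade {Beta, Delta, Eta} is supported by keeled scales: its derived state 'yes' occurs in exactly those taxa and in no other taxon (including the outgroup).

keeled scales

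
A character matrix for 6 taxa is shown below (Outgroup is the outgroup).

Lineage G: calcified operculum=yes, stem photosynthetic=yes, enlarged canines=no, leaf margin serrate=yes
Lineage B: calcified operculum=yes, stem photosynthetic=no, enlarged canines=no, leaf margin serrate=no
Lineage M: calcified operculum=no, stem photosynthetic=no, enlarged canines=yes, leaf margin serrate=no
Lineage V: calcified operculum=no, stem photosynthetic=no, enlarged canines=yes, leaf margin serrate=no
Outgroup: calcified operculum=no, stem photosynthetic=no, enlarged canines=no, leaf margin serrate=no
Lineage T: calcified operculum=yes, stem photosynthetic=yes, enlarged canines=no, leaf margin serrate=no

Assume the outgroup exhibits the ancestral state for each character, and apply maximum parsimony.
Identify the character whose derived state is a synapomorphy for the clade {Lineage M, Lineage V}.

The outgroup has state 'no' for every character, so 'yes' is the derived state throughout.
Only Lineage B, Lineage G, and Lineage T show the derived state 'yes' for calcified operculum, supporting them as a clade.
Only Lineage G and Lineage T show the derived state 'yes' for stem photosynthetic, supporting them as a clade.
enlarged canines: derived state 'yes' in Lineage M and Lineage V only — synapomorphy for {Lineage M, Lineage V}.
leaf margin serrate (derived state 'yes') is unique to Lineage G (autapomorphy; uninformative for grouping).
Most parsimonious ingroup topology: ((Lineage B,(Lineage G,Lineage T)),(Lineage M,Lineage V)).
The clade {Lineage M, Lineage V} is supported by enlarged canines: its derived state 'yes' occurs in exactly those taxa and in no other taxon (including the outgroup).

enlarged canines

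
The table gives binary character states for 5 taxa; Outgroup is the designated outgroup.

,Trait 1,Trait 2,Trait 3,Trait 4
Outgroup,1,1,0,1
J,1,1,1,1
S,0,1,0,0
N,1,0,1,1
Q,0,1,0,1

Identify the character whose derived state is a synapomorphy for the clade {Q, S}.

Character polarity is set by the outgroup: the derived state is whichever differs from the outgroup's state, so for Trait 1, Trait 2, Trait 4 the derived state is '0', and for the remaining characters it is '1'.
Trait 1: derived state '0' in Q and S only — synapomorphy for {Q, S}.
Trait 2: derived state '0' in N only — an autapomorphy, so it tells us nothing about relationships among taxa.
Only J and N show the derived state '1' for Trait 3, supporting them as a clade.
Trait 4: derived state '0' in S only — an autapomorphy, so it tells us nothing about relationships among taxa.
Most parsimonious ingroup topology: ((J,N),(S,Q)).
The clade {Q, S} is supported by Trait 1: its derived state '0' occurs in exactly those taxa and in no other taxon (including the outgroup).

Trait 1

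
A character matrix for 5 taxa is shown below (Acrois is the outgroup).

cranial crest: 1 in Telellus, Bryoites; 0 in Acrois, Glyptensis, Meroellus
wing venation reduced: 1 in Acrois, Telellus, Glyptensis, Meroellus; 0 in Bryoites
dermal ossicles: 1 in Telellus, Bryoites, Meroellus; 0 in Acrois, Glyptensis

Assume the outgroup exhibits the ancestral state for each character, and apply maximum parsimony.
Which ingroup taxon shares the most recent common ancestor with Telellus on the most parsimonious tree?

Bryoites

Character polarity is set by the outgroup: the derived state is whichever differs from the outgroup's state, so for wing venation reduced the derived state is '0', and for the remaining characters it is '1'.
cranial crest: derived state '1' in Bryoites and Telellus only — synapomorphy for {Bryoites, Telellus}.
wing venation reduced: derived state '0' in Bryoites only — an autapomorphy, so it tells us nothing about relationships among taxa.
dermal ossicles: derived state '1' in Bryoites, Meroellus, and Telellus only — synapomorphy for {Bryoites, Meroellus, Telellus}.
Most parsimonious ingroup topology: (((Telellus,Bryoites),Meroellus),Glyptensis).
Telellus and Bryoites form a cherry on this tree, so they are sister taxa.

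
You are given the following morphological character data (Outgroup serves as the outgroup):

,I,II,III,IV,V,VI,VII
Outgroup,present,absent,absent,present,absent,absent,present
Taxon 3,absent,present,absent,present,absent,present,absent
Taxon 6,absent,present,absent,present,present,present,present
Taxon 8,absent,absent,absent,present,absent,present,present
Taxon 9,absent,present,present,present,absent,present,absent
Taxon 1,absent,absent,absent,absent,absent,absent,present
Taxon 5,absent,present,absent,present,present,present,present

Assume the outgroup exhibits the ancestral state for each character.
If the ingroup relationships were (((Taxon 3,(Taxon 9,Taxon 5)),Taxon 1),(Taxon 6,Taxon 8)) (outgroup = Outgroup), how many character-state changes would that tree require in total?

11

Map each character onto (((Taxon 3,(Taxon 9,Taxon 5)),Taxon 1),(Taxon 6,Taxon 8)) (rooted by Outgroup) and count the minimum state changes it requires (Fitch parsimony):
I: 1; II: 2; III: 1; IV: 1; V: 2; VI: 2; VII: 2.
Total tree length = 11.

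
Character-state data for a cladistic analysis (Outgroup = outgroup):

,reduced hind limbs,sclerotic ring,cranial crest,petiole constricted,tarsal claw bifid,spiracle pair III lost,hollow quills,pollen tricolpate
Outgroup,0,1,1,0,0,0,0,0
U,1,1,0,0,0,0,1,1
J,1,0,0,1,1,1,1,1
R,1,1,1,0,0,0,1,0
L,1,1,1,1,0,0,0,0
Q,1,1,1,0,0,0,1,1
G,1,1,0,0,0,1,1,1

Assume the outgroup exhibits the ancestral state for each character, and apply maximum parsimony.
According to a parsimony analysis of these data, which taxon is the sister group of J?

G

Character polarity is set by the outgroup: the derived state is whichever differs from the outgroup's state, so for sclerotic ring, cranial crest the derived state is '0', and for the remaining characters it is '1'.
All ingroup taxa share the derived state '1' for reduced hind limbs; it defines the ingroup but does not resolve relationships within it.
sclerotic ring: derived state '0' in J only — an autapomorphy, so it tells us nothing about relationships among taxa.
cranial crest: derived state '0' in G, J, and U only — synapomorphy for {G, J, U}.
petiole constricted groups J and L, which is incompatible with the clades supported by the remaining characters; treating it as convergent (homoplasy) costs fewer steps than any alternative tree.
tarsal claw bifid: derived state '1' in J only — an autapomorphy, so it tells us nothing about relationships among taxa.
spiracle pair III lost: derived state '1' in G and J only — synapomorphy for {G, J}.
Only G, J, Q, R, and U show the derived state '1' for hollow quills, supporting them as a clade.
pollen tricolpate: derived state '1' in G, J, Q, and U only — synapomorphy for {G, J, Q, U}.
Most parsimonious ingroup topology: ((((U,(J,G)),Q),R),L).
J and G form a cherry on this tree, so they are sister taxa.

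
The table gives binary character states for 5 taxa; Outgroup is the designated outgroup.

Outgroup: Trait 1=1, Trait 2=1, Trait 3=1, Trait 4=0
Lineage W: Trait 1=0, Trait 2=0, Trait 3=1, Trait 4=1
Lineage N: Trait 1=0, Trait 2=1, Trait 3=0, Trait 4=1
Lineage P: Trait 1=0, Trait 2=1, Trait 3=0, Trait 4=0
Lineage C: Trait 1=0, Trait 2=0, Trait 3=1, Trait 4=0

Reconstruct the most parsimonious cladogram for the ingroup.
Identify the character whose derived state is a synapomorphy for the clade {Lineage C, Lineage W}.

Character polarity is set by the outgroup: the derived state is whichever differs from the outgroup's state, so for Trait 1, Trait 2, Trait 3 the derived state is '0', and for the remaining characters it is '1'.
Trait 1 (derived state '0') is shared by all ingroup taxa — unites the whole ingroup.
Only Lineage C and Lineage W show the derived state '0' for Trait 2, supporting them as a clade.
Trait 3: derived state '0' in Lineage N and Lineage P only — synapomorphy for {Lineage N, Lineage P}.
Trait 4 groups Lineage N and Lineage W, which is incompatible with the clades supported by the remaining characters; treating it as convergent (homoplasy) costs fewer steps than any alternative tree.
Most parsimonious ingroup topology: ((Lineage W,Lineage C),(Lineage N,Lineage P)).
The clade {Lineage C, Lineage W} is supported by Trait 2: its derived state '0' occurs in exactly those taxa and in no other taxon (including the outgroup).

Trait 2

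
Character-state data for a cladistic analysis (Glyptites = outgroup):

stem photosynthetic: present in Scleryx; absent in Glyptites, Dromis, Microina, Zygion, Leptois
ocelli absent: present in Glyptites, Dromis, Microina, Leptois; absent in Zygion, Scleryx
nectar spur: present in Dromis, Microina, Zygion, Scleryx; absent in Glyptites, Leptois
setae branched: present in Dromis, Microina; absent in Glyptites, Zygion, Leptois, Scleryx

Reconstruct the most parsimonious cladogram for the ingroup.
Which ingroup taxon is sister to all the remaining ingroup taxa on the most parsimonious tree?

Leptois

Character polarity is set by the outgroup: the derived state is whichever differs from the outgroup's state, so for ocelli absent the derived state is 'absent', and for the remaining characters it is 'present'.
stem photosynthetic: derived state 'present' in Scleryx only — an autapomorphy, so it tells us nothing about relationships among taxa.
ocelli absent: derived state 'absent' in Scleryx and Zygion only — synapomorphy for {Scleryx, Zygion}.
nectar spur: derived state 'present' in Dromis, Microina, Scleryx, and Zygion only — synapomorphy for {Dromis, Microina, Scleryx, Zygion}.
setae branched: derived state 'present' in Dromis and Microina only — synapomorphy for {Dromis, Microina}.
Most parsimonious ingroup topology: (((Dromis,Microina),(Zygion,Scleryx)),Leptois).
Leptois is sister to the clade containing all other ingroup taxa, so it is the earliest-diverging (most basal) ingroup lineage.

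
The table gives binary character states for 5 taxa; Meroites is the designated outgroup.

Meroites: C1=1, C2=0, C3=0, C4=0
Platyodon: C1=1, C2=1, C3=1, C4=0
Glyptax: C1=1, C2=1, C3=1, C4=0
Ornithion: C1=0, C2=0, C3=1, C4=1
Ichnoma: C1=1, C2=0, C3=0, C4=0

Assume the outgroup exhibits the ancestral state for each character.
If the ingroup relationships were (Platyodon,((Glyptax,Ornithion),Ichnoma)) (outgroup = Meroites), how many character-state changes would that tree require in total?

Map each character onto (Platyodon,((Glyptax,Ornithion),Ichnoma)) (rooted by Meroites) and count the minimum state changes it requires (Fitch parsimony):
C1: 1; C2: 2; C3: 2; C4: 1.
Total tree length = 6.

6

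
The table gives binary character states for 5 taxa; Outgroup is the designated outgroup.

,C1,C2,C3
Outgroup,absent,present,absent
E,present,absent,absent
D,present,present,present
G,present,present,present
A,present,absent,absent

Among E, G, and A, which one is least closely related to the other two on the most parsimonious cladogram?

Character polarity is set by the outgroup: the derived state is whichever differs from the outgroup's state, so for C2 the derived state is 'absent', and for the remaining characters it is 'present'.
All ingroup taxa share the derived state 'present' for C1; it defines the ingroup but does not resolve relationships within it.
C2: derived state 'absent' in A and E only — synapomorphy for {A, E}.
C3: derived state 'present' in D and G only — synapomorphy for {D, G}.
Most parsimonious ingroup topology: ((E,A),(D,G)).
E and A share a more recent common ancestor with each other than either does with G, so G is the least closely related of the three.

G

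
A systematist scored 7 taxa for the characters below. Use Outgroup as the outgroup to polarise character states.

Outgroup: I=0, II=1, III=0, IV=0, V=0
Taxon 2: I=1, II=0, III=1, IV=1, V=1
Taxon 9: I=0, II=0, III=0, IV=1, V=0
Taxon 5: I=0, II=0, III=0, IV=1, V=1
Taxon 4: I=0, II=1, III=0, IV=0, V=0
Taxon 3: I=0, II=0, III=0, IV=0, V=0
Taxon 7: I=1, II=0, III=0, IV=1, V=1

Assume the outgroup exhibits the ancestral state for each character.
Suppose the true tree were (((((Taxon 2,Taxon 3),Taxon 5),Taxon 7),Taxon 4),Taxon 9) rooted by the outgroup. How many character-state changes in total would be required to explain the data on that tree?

10

Map each character onto (((((Taxon 2,Taxon 3),Taxon 5),Taxon 7),Taxon 4),Taxon 9) (rooted by Outgroup) and count the minimum state changes it requires (Fitch parsimony):
I: 2; II: 2; III: 1; IV: 3; V: 2.
Total tree length = 10.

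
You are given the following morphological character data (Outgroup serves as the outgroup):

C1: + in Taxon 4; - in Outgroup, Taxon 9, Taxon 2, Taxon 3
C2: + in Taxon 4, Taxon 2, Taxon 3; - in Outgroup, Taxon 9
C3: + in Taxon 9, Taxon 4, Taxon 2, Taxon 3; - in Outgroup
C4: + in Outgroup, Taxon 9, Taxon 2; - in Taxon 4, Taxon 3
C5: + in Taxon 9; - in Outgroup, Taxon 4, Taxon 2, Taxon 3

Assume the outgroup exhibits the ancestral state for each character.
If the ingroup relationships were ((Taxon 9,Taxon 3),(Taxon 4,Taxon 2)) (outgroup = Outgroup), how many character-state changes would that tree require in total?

Map each character onto ((Taxon 9,Taxon 3),(Taxon 4,Taxon 2)) (rooted by Outgroup) and count the minimum state changes it requires (Fitch parsimony):
C1: 1; C2: 2; C3: 1; C4: 2; C5: 1.
Total tree length = 7.

7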